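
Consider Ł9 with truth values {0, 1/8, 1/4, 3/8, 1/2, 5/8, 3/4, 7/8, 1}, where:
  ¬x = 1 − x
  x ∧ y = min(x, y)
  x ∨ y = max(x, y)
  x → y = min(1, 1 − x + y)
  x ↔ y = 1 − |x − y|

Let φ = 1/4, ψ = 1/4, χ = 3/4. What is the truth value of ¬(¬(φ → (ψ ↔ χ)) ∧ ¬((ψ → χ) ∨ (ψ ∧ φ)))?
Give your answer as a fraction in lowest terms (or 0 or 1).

1

ψ ↔ χ = 1/4 ↔ 3/4 = 1/2
φ → (ψ ↔ χ) = 1/4 → 1/2 = 1
¬(φ → (ψ ↔ χ)) = ¬1 = 0
ψ → χ = 1/4 → 3/4 = 1
ψ ∧ φ = 1/4 ∧ 1/4 = 1/4
(ψ → χ) ∨ (ψ ∧ φ) = 1 ∨ 1/4 = 1
¬((ψ → χ) ∨ (ψ ∧ φ)) = ¬1 = 0
¬(φ → (ψ ↔ χ)) ∧ ¬((ψ → χ) ∨ (ψ ∧ φ)) = 0 ∧ 0 = 0
¬(¬(φ → (ψ ↔ χ)) ∧ ¬((ψ → χ) ∨ (ψ ∧ φ))) = ¬0 = 1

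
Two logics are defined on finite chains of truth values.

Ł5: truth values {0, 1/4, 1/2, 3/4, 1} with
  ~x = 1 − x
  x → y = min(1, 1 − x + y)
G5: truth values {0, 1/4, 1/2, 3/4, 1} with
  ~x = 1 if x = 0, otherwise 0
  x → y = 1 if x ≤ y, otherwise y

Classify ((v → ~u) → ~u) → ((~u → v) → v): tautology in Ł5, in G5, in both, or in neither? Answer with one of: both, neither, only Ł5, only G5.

only Ł5

In Ł5: every assignment gives 1 — tautology.
In G5: at u = 1/4, v = 1/4 the value is 1/4 — not a tautology.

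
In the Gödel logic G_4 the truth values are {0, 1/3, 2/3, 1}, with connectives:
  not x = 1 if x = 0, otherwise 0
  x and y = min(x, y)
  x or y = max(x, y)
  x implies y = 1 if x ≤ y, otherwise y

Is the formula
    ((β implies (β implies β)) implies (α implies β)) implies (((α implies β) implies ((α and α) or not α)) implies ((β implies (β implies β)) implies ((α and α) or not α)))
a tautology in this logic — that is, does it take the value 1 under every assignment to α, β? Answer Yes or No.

Yes

α = 0, β = 0 ↦ 1
α = 0, β = 1/3 ↦ 1
α = 0, β = 2/3 ↦ 1
α = 0, β = 1 ↦ 1
α = 1/3, β = 0 ↦ 1
α = 1/3, β = 1/3 ↦ 1
α = 1/3, β = 2/3 ↦ 1
α = 1/3, β = 1 ↦ 1
α = 2/3, β = 0 ↦ 1
α = 2/3, β = 1/3 ↦ 1
α = 2/3, β = 2/3 ↦ 1
α = 2/3, β = 1 ↦ 1
α = 1, β = 0 ↦ 1
α = 1, β = 1/3 ↦ 1
α = 1, β = 2/3 ↦ 1
α = 1, β = 1 ↦ 1
Every assignment gives a value ≥ 1.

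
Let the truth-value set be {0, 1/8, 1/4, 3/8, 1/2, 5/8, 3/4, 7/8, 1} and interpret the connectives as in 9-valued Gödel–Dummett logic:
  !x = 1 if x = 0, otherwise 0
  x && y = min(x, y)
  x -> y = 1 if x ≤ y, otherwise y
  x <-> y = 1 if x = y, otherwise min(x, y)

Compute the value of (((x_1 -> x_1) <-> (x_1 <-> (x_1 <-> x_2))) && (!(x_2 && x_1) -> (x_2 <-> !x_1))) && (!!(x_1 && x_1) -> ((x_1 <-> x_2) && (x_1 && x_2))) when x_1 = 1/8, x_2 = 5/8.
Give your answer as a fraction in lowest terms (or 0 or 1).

x_1 -> x_1 = 1/8 -> 1/8 = 1
x_1 <-> x_2 = 1/8 <-> 5/8 = 1/8
x_1 <-> (x_1 <-> x_2) = 1/8 <-> 1/8 = 1
(x_1 -> x_1) <-> (x_1 <-> (x_1 <-> x_2)) = 1 <-> 1 = 1
x_2 && x_1 = 5/8 && 1/8 = 1/8
!(x_2 && x_1) = !1/8 = 0
!x_1 = !1/8 = 0
x_2 <-> !x_1 = 5/8 <-> 0 = 0
!(x_2 && x_1) -> (x_2 <-> !x_1) = 0 -> 0 = 1
((x_1 -> x_1) <-> (x_1 <-> (x_1 <-> x_2))) && (!(x_2 && x_1) -> (x_2 <-> !x_1)) = 1 && 1 = 1
x_1 && x_1 = 1/8 && 1/8 = 1/8
!(x_1 && x_1) = !1/8 = 0
!!(x_1 && x_1) = !0 = 1
x_1 <-> x_2 = 1/8 <-> 5/8 = 1/8
x_1 && x_2 = 1/8 && 5/8 = 1/8
(x_1 <-> x_2) && (x_1 && x_2) = 1/8 && 1/8 = 1/8
!!(x_1 && x_1) -> ((x_1 <-> x_2) && (x_1 && x_2)) = 1 -> 1/8 = 1/8
(((x_1 -> x_1) <-> (x_1 <-> (x_1 <-> x_2))) && (!(x_2 && x_1) -> (x_2 <-> !x_1))) && (!!(x_1 && x_1) -> ((x_1 <-> x_2) && (x_1 && x_2))) = 1 && 1/8 = 1/8

1/8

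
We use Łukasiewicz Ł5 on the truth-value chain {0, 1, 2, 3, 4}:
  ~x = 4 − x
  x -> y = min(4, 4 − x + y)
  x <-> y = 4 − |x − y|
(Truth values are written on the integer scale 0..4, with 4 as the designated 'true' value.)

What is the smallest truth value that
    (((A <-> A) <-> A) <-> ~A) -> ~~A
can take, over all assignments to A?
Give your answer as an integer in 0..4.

2

Take A = 2:
A <-> A = 2 <-> 2 = 4
(A <-> A) <-> A = 4 <-> 2 = 2
~A = ~2 = 2
((A <-> A) <-> A) <-> ~A = 2 <-> 2 = 4
~A = ~2 = 2
~~A = ~2 = 2
(((A <-> A) <-> A) <-> ~A) -> ~~A = 4 -> 2 = 2
No assignment yields a value below 2, so this is the minimum.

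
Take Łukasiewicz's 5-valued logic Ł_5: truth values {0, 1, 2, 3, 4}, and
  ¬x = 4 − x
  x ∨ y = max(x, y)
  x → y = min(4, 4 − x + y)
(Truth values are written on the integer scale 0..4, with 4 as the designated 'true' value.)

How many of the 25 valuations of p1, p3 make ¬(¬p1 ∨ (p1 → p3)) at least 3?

3

value 4: 1 assignment (counts)
value 3: 2 assignments (counts)
value 2: 3 assignments
value 1: 4 assignments
value 0: 15 assignments
So 3 of the 25 assignments meet the threshold.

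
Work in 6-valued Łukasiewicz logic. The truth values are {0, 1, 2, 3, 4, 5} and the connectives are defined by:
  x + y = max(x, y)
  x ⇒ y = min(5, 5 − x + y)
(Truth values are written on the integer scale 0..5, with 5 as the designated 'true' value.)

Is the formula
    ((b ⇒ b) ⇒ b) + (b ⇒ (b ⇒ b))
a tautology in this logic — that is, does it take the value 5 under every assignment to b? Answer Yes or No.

Yes

b = 0 ↦ 5
b = 1 ↦ 5
b = 2 ↦ 5
b = 3 ↦ 5
b = 4 ↦ 5
b = 5 ↦ 5
Every assignment gives a value ≥ 5.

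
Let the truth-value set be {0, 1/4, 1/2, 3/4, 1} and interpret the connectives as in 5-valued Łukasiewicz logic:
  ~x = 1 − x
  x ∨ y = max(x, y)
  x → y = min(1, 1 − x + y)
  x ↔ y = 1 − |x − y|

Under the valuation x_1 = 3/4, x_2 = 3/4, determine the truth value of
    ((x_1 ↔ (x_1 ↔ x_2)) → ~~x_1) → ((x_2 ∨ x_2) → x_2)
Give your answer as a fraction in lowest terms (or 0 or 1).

x_1 ↔ x_2 = 3/4 ↔ 3/4 = 1
x_1 ↔ (x_1 ↔ x_2) = 3/4 ↔ 1 = 3/4
~x_1 = ~3/4 = 1/4
~~x_1 = ~1/4 = 3/4
(x_1 ↔ (x_1 ↔ x_2)) → ~~x_1 = 3/4 → 3/4 = 1
x_2 ∨ x_2 = 3/4 ∨ 3/4 = 3/4
(x_2 ∨ x_2) → x_2 = 3/4 → 3/4 = 1
((x_1 ↔ (x_1 ↔ x_2)) → ~~x_1) → ((x_2 ∨ x_2) → x_2) = 1 → 1 = 1

1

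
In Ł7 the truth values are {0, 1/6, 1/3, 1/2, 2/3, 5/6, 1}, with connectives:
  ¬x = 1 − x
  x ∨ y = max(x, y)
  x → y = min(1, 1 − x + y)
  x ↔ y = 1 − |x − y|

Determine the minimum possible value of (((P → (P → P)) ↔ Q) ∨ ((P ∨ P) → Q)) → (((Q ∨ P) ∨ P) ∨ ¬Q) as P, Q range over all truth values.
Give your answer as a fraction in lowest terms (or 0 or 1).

1/2

Take P = 0, Q = 1/2:
P → P = 0 → 0 = 1
P → (P → P) = 0 → 1 = 1
(P → (P → P)) ↔ Q = 1 ↔ 1/2 = 1/2
P ∨ P = 0 ∨ 0 = 0
(P ∨ P) → Q = 0 → 1/2 = 1
((P → (P → P)) ↔ Q) ∨ ((P ∨ P) → Q) = 1/2 ∨ 1 = 1
Q ∨ P = 1/2 ∨ 0 = 1/2
(Q ∨ P) ∨ P = 1/2 ∨ 0 = 1/2
¬Q = ¬1/2 = 1/2
((Q ∨ P) ∨ P) ∨ ¬Q = 1/2 ∨ 1/2 = 1/2
(((P → (P → P)) ↔ Q) ∨ ((P ∨ P) → Q)) → (((Q ∨ P) ∨ P) ∨ ¬Q) = 1 → 1/2 = 1/2
No assignment yields a value below 1/2, so this is the minimum.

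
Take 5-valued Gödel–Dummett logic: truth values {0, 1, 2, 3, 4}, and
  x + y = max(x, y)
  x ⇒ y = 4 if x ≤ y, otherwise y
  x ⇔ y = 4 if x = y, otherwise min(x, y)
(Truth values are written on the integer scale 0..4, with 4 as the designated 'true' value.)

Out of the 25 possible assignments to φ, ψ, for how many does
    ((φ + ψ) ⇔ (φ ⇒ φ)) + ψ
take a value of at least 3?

value 4: 9 assignments (counts)
value 3: 7 assignments (counts)
value 2: 5 assignments
value 1: 3 assignments
value 0: 1 assignment
So 16 of the 25 assignments meet the threshold.

16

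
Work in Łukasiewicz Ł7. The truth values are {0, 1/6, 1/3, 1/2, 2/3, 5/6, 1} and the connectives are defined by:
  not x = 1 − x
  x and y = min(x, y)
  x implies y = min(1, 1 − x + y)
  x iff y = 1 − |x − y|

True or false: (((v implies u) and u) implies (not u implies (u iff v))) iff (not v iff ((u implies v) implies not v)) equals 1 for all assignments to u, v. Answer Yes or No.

Counterexample: take u = 1/3, v = 1/6.
v implies u = 1/6 implies 1/3 = 1
(v implies u) and u = 1 and 1/3 = 1/3
not u = not 1/3 = 2/3
u iff v = 1/3 iff 1/6 = 5/6
not u implies (u iff v) = 2/3 implies 5/6 = 1
((v implies u) and u) implies (not u implies (u iff v)) = 1/3 implies 1 = 1
not v = not 1/6 = 5/6
u implies v = 1/3 implies 1/6 = 5/6
not v = not 1/6 = 5/6
(u implies v) implies not v = 5/6 implies 5/6 = 1
not v iff ((u implies v) implies not v) = 5/6 iff 1 = 5/6
(((v implies u) and u) implies (not u implies (u iff v))) iff (not v iff ((u implies v) implies not v)) = 1 iff 5/6 = 5/6
This gives 5/6 ≠ 1.

No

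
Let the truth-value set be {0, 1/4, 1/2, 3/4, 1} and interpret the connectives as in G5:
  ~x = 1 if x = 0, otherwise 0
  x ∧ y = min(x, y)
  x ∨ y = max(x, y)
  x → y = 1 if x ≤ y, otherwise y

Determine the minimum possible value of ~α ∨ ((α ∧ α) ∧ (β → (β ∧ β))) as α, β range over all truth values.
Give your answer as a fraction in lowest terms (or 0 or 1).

1/4

Take α = 1/4, β = 0:
~α = ~1/4 = 0
α ∧ α = 1/4 ∧ 1/4 = 1/4
β ∧ β = 0 ∧ 0 = 0
β → (β ∧ β) = 0 → 0 = 1
(α ∧ α) ∧ (β → (β ∧ β)) = 1/4 ∧ 1 = 1/4
~α ∨ ((α ∧ α) ∧ (β → (β ∧ β))) = 0 ∨ 1/4 = 1/4
No assignment yields a value below 1/4, so this is the minimum.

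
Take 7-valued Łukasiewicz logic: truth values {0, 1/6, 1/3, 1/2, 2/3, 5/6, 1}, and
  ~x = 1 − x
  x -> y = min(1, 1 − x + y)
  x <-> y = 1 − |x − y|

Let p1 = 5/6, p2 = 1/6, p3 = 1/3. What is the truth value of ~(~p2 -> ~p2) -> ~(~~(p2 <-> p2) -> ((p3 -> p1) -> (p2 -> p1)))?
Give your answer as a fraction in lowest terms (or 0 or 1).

1

~p2 = ~1/6 = 5/6
~p2 = ~1/6 = 5/6
~p2 -> ~p2 = 5/6 -> 5/6 = 1
~(~p2 -> ~p2) = ~1 = 0
p2 <-> p2 = 1/6 <-> 1/6 = 1
~(p2 <-> p2) = ~1 = 0
~~(p2 <-> p2) = ~0 = 1
p3 -> p1 = 1/3 -> 5/6 = 1
p2 -> p1 = 1/6 -> 5/6 = 1
(p3 -> p1) -> (p2 -> p1) = 1 -> 1 = 1
~~(p2 <-> p2) -> ((p3 -> p1) -> (p2 -> p1)) = 1 -> 1 = 1
~(~~(p2 <-> p2) -> ((p3 -> p1) -> (p2 -> p1))) = ~1 = 0
~(~p2 -> ~p2) -> ~(~~(p2 <-> p2) -> ((p3 -> p1) -> (p2 -> p1))) = 0 -> 0 = 1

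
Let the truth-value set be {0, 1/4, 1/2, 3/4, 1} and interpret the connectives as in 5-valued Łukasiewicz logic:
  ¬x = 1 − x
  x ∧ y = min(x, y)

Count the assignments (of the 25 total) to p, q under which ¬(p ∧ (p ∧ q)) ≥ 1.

9

value 1: 9 assignments (counts)
value 3/4: 7 assignments
value 1/2: 5 assignments
value 1/4: 3 assignments
value 0: 1 assignment
So 9 of the 25 assignments meet the threshold.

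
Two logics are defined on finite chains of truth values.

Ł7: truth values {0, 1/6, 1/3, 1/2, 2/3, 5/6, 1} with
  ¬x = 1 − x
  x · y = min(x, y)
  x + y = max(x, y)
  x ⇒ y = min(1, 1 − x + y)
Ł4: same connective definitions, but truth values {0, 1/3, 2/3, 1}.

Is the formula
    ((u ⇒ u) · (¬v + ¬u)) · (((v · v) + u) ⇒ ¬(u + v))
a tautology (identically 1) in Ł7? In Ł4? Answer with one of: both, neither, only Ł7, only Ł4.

neither

In Ł7: at u = 0, v = 2/3 the value is 2/3 — not a tautology.
In Ł4: at u = 0, v = 2/3 the value is 2/3 — not a tautology.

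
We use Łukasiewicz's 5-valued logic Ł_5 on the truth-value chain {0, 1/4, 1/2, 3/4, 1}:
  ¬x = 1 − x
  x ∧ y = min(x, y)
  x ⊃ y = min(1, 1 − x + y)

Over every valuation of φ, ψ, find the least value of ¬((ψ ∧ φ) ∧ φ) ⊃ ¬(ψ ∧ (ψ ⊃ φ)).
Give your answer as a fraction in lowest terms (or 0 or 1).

Take φ = 0, ψ = 1/2:
ψ ∧ φ = 1/2 ∧ 0 = 0
(ψ ∧ φ) ∧ φ = 0 ∧ 0 = 0
¬((ψ ∧ φ) ∧ φ) = ¬0 = 1
ψ ⊃ φ = 1/2 ⊃ 0 = 1/2
ψ ∧ (ψ ⊃ φ) = 1/2 ∧ 1/2 = 1/2
¬(ψ ∧ (ψ ⊃ φ)) = ¬1/2 = 1/2
¬((ψ ∧ φ) ∧ φ) ⊃ ¬(ψ ∧ (ψ ⊃ φ)) = 1 ⊃ 1/2 = 1/2
No assignment yields a value below 1/2, so this is the minimum.

1/2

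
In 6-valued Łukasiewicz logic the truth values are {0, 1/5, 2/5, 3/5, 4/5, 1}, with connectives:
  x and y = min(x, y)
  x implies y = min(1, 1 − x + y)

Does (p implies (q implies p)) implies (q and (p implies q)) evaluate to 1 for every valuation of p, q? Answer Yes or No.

No

Counterexample: take p = 0, q = 0.
q implies p = 0 implies 0 = 1
p implies (q implies p) = 0 implies 1 = 1
p implies q = 0 implies 0 = 1
q and (p implies q) = 0 and 1 = 0
(p implies (q implies p)) implies (q and (p implies q)) = 1 implies 0 = 0
This gives 0 ≠ 1.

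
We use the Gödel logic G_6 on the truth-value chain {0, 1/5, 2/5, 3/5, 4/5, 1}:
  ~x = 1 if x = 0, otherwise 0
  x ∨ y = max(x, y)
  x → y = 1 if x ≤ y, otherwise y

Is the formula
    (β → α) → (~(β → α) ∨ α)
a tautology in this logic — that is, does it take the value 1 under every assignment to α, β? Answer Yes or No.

Counterexample: take α = 0, β = 0.
β → α = 0 → 0 = 1
β → α = 0 → 0 = 1
~(β → α) = ~1 = 0
~(β → α) ∨ α = 0 ∨ 0 = 0
(β → α) → (~(β → α) ∨ α) = 1 → 0 = 0
This gives 0 ≠ 1.

No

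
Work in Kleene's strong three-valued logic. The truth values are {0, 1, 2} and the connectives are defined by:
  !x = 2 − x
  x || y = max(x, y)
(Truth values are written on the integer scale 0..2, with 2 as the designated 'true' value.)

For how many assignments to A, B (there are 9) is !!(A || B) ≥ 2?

5

A = 0, B = 0 ↦ 0  <
A = 0, B = 1 ↦ 1  <
A = 0, B = 2 ↦ 2  ≥
A = 1, B = 0 ↦ 1  <
A = 1, B = 1 ↦ 1  <
A = 1, B = 2 ↦ 2  ≥
A = 2, B = 0 ↦ 2  ≥
A = 2, B = 1 ↦ 2  ≥
A = 2, B = 2 ↦ 2  ≥
So 5 of the 9 assignments meet the threshold.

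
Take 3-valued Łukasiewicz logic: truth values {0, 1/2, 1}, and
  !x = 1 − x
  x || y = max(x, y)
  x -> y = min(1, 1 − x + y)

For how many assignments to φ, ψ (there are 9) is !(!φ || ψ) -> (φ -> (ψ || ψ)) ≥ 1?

φ = 0, ψ = 0 ↦ 1  ≥
φ = 0, ψ = 1/2 ↦ 1  ≥
φ = 0, ψ = 1 ↦ 1  ≥
φ = 1/2, ψ = 0 ↦ 1  ≥
φ = 1/2, ψ = 1/2 ↦ 1  ≥
φ = 1/2, ψ = 1 ↦ 1  ≥
φ = 1, ψ = 0 ↦ 0  <
φ = 1, ψ = 1/2 ↦ 1  ≥
φ = 1, ψ = 1 ↦ 1  ≥
So 8 of the 9 assignments meet the threshold.

8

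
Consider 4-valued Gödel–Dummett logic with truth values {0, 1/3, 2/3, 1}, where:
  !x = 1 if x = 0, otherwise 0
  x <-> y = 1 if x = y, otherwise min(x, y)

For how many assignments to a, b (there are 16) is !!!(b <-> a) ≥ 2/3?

a = 0, b = 0 ↦ 0  <
a = 0, b = 1/3 ↦ 1  ≥
a = 0, b = 2/3 ↦ 1  ≥
a = 0, b = 1 ↦ 1  ≥
a = 1/3, b = 0 ↦ 1  ≥
a = 1/3, b = 1/3 ↦ 0  <
a = 1/3, b = 2/3 ↦ 0  <
a = 1/3, b = 1 ↦ 0  <
a = 2/3, b = 0 ↦ 1  ≥
a = 2/3, b = 1/3 ↦ 0  <
a = 2/3, b = 2/3 ↦ 0  <
a = 2/3, b = 1 ↦ 0  <
a = 1, b = 0 ↦ 1  ≥
a = 1, b = 1/3 ↦ 0  <
a = 1, b = 2/3 ↦ 0  <
a = 1, b = 1 ↦ 0  <
So 6 of the 16 assignments meet the threshold.

6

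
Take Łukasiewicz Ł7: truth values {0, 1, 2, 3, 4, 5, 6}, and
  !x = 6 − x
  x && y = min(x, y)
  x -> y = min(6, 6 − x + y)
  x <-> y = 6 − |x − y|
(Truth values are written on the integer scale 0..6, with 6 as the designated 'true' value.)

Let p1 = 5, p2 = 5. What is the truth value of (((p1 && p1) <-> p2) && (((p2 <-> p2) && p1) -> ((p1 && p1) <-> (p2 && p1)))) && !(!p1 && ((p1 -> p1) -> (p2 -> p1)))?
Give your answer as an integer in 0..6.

p1 && p1 = 5 && 5 = 5
(p1 && p1) <-> p2 = 5 <-> 5 = 6
p2 <-> p2 = 5 <-> 5 = 6
(p2 <-> p2) && p1 = 6 && 5 = 5
p1 && p1 = 5 && 5 = 5
p2 && p1 = 5 && 5 = 5
(p1 && p1) <-> (p2 && p1) = 5 <-> 5 = 6
((p2 <-> p2) && p1) -> ((p1 && p1) <-> (p2 && p1)) = 5 -> 6 = 6
((p1 && p1) <-> p2) && (((p2 <-> p2) && p1) -> ((p1 && p1) <-> (p2 && p1))) = 6 && 6 = 6
!p1 = !5 = 1
p1 -> p1 = 5 -> 5 = 6
p2 -> p1 = 5 -> 5 = 6
(p1 -> p1) -> (p2 -> p1) = 6 -> 6 = 6
!p1 && ((p1 -> p1) -> (p2 -> p1)) = 1 && 6 = 1
!(!p1 && ((p1 -> p1) -> (p2 -> p1))) = !1 = 5
(((p1 && p1) <-> p2) && (((p2 <-> p2) && p1) -> ((p1 && p1) <-> (p2 && p1)))) && !(!p1 && ((p1 -> p1) -> (p2 -> p1))) = 6 && 5 = 5

5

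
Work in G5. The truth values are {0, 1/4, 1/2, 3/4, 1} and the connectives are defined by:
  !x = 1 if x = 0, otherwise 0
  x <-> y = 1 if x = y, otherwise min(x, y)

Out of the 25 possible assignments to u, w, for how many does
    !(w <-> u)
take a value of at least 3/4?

value 1: 8 assignments (counts)
value 0: 17 assignments
So 8 of the 25 assignments meet the threshold.

8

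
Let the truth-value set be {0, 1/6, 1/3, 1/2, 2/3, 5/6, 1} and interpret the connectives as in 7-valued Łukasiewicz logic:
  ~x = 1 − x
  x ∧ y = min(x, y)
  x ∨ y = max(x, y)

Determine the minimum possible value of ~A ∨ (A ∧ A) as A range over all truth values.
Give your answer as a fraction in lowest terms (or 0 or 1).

Take A = 1/2:
~A = ~1/2 = 1/2
A ∧ A = 1/2 ∧ 1/2 = 1/2
~A ∨ (A ∧ A) = 1/2 ∨ 1/2 = 1/2
No assignment yields a value below 1/2, so this is the minimum.

1/2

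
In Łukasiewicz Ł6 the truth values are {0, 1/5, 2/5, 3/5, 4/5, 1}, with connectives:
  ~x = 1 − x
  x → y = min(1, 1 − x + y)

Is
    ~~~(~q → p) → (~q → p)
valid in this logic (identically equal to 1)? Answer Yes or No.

No

Counterexample: take p = 0, q = 0.
~q = ~0 = 1
~q → p = 1 → 0 = 0
~(~q → p) = ~0 = 1
~~(~q → p) = ~1 = 0
~~~(~q → p) = ~0 = 1
~q = ~0 = 1
~q → p = 1 → 0 = 0
~~~(~q → p) → (~q → p) = 1 → 0 = 0
This gives 0 ≠ 1.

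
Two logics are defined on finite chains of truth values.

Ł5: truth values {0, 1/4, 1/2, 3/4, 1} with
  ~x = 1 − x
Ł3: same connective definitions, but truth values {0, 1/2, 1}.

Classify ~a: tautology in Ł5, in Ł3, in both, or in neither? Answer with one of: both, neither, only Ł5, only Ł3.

In Ł5: at a = 1/4 the value is 3/4 — not a tautology.
In Ł3: at a = 1/2 the value is 1/2 — not a tautology.

neither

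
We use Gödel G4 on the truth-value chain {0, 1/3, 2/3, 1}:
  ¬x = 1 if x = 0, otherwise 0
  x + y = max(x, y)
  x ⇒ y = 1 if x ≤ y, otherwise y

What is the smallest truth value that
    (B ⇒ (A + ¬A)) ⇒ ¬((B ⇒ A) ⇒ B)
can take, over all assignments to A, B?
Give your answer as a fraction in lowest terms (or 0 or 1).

Take A = 0, B = 1/3:
¬A = ¬0 = 1
A + ¬A = 0 + 1 = 1
B ⇒ (A + ¬A) = 1/3 ⇒ 1 = 1
B ⇒ A = 1/3 ⇒ 0 = 0
(B ⇒ A) ⇒ B = 0 ⇒ 1/3 = 1
¬((B ⇒ A) ⇒ B) = ¬1 = 0
(B ⇒ (A + ¬A)) ⇒ ¬((B ⇒ A) ⇒ B) = 1 ⇒ 0 = 0
No assignment yields a value below 0, so this is the minimum.

0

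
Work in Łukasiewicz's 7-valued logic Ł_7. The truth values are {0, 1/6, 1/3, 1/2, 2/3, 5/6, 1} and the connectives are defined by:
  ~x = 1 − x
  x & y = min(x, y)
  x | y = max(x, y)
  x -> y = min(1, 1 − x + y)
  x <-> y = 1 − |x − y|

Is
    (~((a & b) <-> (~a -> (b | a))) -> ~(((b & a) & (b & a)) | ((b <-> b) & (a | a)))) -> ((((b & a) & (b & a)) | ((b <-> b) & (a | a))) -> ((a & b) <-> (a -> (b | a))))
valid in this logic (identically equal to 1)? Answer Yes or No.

No

Counterexample: take a = 1/6, b = 0.
a & b = 1/6 & 0 = 0
~a = ~1/6 = 5/6
b | a = 0 | 1/6 = 1/6
~a -> (b | a) = 5/6 -> 1/6 = 1/3
(a & b) <-> (~a -> (b | a)) = 0 <-> 1/3 = 2/3
~((a & b) <-> (~a -> (b | a))) = ~2/3 = 1/3
b & a = 0 & 1/6 = 0
b & a = 0 & 1/6 = 0
(b & a) & (b & a) = 0 & 0 = 0
b <-> b = 0 <-> 0 = 1
a | a = 1/6 | 1/6 = 1/6
(b <-> b) & (a | a) = 1 & 1/6 = 1/6
((b & a) & (b & a)) | ((b <-> b) & (a | a)) = 0 | 1/6 = 1/6
~(((b & a) & (b & a)) | ((b <-> b) & (a | a))) = ~1/6 = 5/6
~((a & b) <-> (~a -> (b | a))) -> ~(((b & a) & (b & a)) | ((b <-> b) & (a | a))) = 1/3 -> 5/6 = 1
b & a = 0 & 1/6 = 0
b & a = 0 & 1/6 = 0
(b & a) & (b & a) = 0 & 0 = 0
b <-> b = 0 <-> 0 = 1
a | a = 1/6 | 1/6 = 1/6
(b <-> b) & (a | a) = 1 & 1/6 = 1/6
((b & a) & (b & a)) | ((b <-> b) & (a | a)) = 0 | 1/6 = 1/6
a & b = 1/6 & 0 = 0
b | a = 0 | 1/6 = 1/6
a -> (b | a) = 1/6 -> 1/6 = 1
(a & b) <-> (a -> (b | a)) = 0 <-> 1 = 0
(((b & a) & (b & a)) | ((b <-> b) & (a | a))) -> ((a & b) <-> (a -> (b | a))) = 1/6 -> 0 = 5/6
(~((a & b) <-> (~a -> (b | a))) -> ~(((b & a) & (b & a)) | ((b <-> b) & (a | a)))) -> ((((b & a) & (b & a)) | ((b <-> b) & (a | a))) -> ((a & b) <-> (a -> (b | a)))) = 1 -> 5/6 = 5/6
This gives 5/6 ≠ 1.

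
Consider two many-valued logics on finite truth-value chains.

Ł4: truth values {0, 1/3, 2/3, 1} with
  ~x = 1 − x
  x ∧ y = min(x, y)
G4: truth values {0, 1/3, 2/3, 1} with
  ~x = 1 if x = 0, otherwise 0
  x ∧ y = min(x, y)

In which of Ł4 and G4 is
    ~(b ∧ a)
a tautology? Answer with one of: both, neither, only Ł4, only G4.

neither

In Ł4: at a = 1/3, b = 1/3 the value is 2/3 — not a tautology.
In G4: at a = 1/3, b = 1/3 the value is 0 — not a tautology.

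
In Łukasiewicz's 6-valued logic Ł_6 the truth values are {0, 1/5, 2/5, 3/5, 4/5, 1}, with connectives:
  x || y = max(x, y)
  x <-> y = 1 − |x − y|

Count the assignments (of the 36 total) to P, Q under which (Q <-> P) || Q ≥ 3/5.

value 1: 11 assignments (counts)
value 4/5: 12 assignments (counts)
value 3/5: 7 assignments (counts)
value 2/5: 3 assignments
value 1/5: 2 assignments
value 0: 1 assignment
So 30 of the 36 assignments meet the threshold.

30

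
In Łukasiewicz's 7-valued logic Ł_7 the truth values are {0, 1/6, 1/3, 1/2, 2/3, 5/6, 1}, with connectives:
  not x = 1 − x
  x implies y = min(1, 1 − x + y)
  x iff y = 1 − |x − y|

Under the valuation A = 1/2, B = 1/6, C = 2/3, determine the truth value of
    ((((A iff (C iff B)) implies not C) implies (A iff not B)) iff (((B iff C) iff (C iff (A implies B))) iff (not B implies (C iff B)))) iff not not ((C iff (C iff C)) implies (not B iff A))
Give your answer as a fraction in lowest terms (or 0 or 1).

C iff B = 2/3 iff 1/6 = 1/2
A iff (C iff B) = 1/2 iff 1/2 = 1
not C = not 2/3 = 1/3
(A iff (C iff B)) implies not C = 1 implies 1/3 = 1/3
not B = not 1/6 = 5/6
A iff not B = 1/2 iff 5/6 = 2/3
((A iff (C iff B)) implies not C) implies (A iff not B) = 1/3 implies 2/3 = 1
B iff C = 1/6 iff 2/3 = 1/2
A implies B = 1/2 implies 1/6 = 2/3
C iff (A implies B) = 2/3 iff 2/3 = 1
(B iff C) iff (C iff (A implies B)) = 1/2 iff 1 = 1/2
not B = not 1/6 = 5/6
C iff B = 2/3 iff 1/6 = 1/2
not B implies (C iff B) = 5/6 implies 1/2 = 2/3
((B iff C) iff (C iff (A implies B))) iff (not B implies (C iff B)) = 1/2 iff 2/3 = 5/6
(((A iff (C iff B)) implies not C) implies (A iff not B)) iff (((B iff C) iff (C iff (A implies B))) iff (not B implies (C iff B))) = 1 iff 5/6 = 5/6
C iff C = 2/3 iff 2/3 = 1
C iff (C iff C) = 2/3 iff 1 = 2/3
not B = not 1/6 = 5/6
not B iff A = 5/6 iff 1/2 = 2/3
(C iff (C iff C)) implies (not B iff A) = 2/3 implies 2/3 = 1
not ((C iff (C iff C)) implies (not B iff A)) = not 1 = 0
not not ((C iff (C iff C)) implies (not B iff A)) = not 0 = 1
((((A iff (C iff B)) implies not C) implies (A iff not B)) iff (((B iff C) iff (C iff (A implies B))) iff (not B implies (C iff B)))) iff not not ((C iff (C iff C)) implies (not B iff A)) = 5/6 iff 1 = 5/6

5/6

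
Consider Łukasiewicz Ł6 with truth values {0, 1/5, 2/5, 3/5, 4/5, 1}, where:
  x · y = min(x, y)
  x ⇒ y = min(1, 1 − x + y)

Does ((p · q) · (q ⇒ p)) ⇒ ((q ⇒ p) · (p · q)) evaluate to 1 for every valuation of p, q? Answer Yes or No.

At p = 1/5, q = 4/5, for instance:
p · q = 1/5 · 4/5 = 1/5
q ⇒ p = 4/5 ⇒ 1/5 = 2/5
(p · q) · (q ⇒ p) = 1/5 · 2/5 = 1/5
(q ⇒ p) · (p · q) = 2/5 · 1/5 = 1/5
((p · q) · (q ⇒ p)) ⇒ ((q ⇒ p) · (p · q)) = 1/5 ⇒ 1/5 = 1
and checking the remaining 35 assignments likewise gives ≥ 1 in every case.

Yes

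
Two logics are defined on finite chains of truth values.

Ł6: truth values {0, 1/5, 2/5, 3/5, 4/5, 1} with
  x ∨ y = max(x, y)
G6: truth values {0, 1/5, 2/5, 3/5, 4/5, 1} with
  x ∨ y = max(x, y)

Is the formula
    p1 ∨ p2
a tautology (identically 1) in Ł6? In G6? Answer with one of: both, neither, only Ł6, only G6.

neither

In Ł6: at p1 = 0, p2 = 0 the value is 0 — not a tautology.
In G6: at p1 = 0, p2 = 0 the value is 0 — not a tautology.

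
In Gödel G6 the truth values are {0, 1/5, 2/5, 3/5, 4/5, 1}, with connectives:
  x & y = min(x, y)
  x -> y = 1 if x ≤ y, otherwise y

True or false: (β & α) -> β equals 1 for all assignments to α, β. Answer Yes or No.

Yes

At α = 3/5, β = 4/5, for instance:
β & α = 4/5 & 3/5 = 3/5
(β & α) -> β = 3/5 -> 4/5 = 1
and checking the remaining 35 assignments likewise gives ≥ 1 in every case.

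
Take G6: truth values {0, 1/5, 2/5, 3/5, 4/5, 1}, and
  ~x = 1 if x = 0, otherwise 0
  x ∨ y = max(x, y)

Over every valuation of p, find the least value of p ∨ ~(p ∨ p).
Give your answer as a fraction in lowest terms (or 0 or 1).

1/5

Take p = 1/5:
p ∨ p = 1/5 ∨ 1/5 = 1/5
~(p ∨ p) = ~1/5 = 0
p ∨ ~(p ∨ p) = 1/5 ∨ 0 = 1/5
No assignment yields a value below 1/5, so this is the minimum.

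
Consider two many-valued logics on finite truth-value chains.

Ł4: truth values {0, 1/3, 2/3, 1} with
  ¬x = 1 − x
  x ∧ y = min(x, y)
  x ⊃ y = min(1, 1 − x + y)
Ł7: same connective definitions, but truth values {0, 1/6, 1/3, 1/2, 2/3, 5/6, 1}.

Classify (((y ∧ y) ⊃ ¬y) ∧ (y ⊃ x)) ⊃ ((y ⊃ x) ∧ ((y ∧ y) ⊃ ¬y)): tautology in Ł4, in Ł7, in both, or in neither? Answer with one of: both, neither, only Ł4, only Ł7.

both

In Ł4: every assignment gives 1 — tautology.
In Ł7: every assignment gives 1 — tautology.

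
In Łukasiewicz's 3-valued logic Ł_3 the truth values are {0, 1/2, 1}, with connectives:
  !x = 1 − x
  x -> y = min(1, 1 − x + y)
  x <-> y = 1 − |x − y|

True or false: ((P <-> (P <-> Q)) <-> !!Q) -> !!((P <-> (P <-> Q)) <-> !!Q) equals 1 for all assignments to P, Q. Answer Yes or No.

Yes

P = 0, Q = 0 ↦ 1
P = 0, Q = 1/2 ↦ 1
P = 0, Q = 1 ↦ 1
P = 1/2, Q = 0 ↦ 1
P = 1/2, Q = 1/2 ↦ 1
P = 1/2, Q = 1 ↦ 1
P = 1, Q = 0 ↦ 1
P = 1, Q = 1/2 ↦ 1
P = 1, Q = 1 ↦ 1
Every assignment gives a value ≥ 1.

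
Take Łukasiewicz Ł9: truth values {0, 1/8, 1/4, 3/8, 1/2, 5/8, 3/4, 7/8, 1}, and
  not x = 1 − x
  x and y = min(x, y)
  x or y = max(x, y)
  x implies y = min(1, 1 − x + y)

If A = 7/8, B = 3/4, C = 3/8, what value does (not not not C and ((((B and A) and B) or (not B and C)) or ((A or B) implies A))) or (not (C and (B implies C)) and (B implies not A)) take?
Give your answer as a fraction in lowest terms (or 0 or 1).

not C = not 3/8 = 5/8
not not C = not 5/8 = 3/8
not not not C = not 3/8 = 5/8
B and A = 3/4 and 7/8 = 3/4
(B and A) and B = 3/4 and 3/4 = 3/4
not B = not 3/4 = 1/4
not B and C = 1/4 and 3/8 = 1/4
((B and A) and B) or (not B and C) = 3/4 or 1/4 = 3/4
A or B = 7/8 or 3/4 = 7/8
(A or B) implies A = 7/8 implies 7/8 = 1
(((B and A) and B) or (not B and C)) or ((A or B) implies A) = 3/4 or 1 = 1
not not not C and ((((B and A) and B) or (not B and C)) or ((A or B) implies A)) = 5/8 and 1 = 5/8
B implies C = 3/4 implies 3/8 = 5/8
C and (B implies C) = 3/8 and 5/8 = 3/8
not (C and (B implies C)) = not 3/8 = 5/8
not A = not 7/8 = 1/8
B implies not A = 3/4 implies 1/8 = 3/8
not (C and (B implies C)) and (B implies not A) = 5/8 and 3/8 = 3/8
(not not not C and ((((B and A) and B) or (not B and C)) or ((A or B) implies A))) or (not (C and (B implies C)) and (B implies not A)) = 5/8 or 3/8 = 5/8

5/8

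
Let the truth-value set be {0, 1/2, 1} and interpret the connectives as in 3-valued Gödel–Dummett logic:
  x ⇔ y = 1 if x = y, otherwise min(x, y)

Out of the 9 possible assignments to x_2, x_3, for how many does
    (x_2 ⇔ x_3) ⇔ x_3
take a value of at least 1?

4

x_2 = 0, x_3 = 0 ↦ 0  <
x_2 = 0, x_3 = 1/2 ↦ 0  <
x_2 = 0, x_3 = 1 ↦ 0  <
x_2 = 1/2, x_3 = 0 ↦ 1  ≥
x_2 = 1/2, x_3 = 1/2 ↦ 1/2  <
x_2 = 1/2, x_3 = 1 ↦ 1/2  <
x_2 = 1, x_3 = 0 ↦ 1  ≥
x_2 = 1, x_3 = 1/2 ↦ 1  ≥
x_2 = 1, x_3 = 1 ↦ 1  ≥
So 4 of the 9 assignments meet the threshold.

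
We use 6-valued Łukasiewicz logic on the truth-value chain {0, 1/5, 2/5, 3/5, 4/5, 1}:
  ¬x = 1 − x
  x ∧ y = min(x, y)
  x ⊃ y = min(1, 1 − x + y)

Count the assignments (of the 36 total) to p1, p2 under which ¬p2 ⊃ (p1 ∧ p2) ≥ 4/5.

21

value 1: 15 assignments (counts)
value 4/5: 6 assignments (counts)
value 3/5: 2 assignments
value 2/5: 6 assignments
value 1/5: 1 assignment
value 0: 6 assignments
So 21 of the 36 assignments meet the threshold.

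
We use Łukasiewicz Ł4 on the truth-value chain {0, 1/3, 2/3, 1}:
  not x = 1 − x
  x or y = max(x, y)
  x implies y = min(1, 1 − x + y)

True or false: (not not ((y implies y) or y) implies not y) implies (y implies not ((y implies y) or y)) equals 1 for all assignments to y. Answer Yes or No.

Yes

y = 0 ↦ 1
y = 1/3 ↦ 1
y = 2/3 ↦ 1
y = 1 ↦ 1
Every assignment gives a value ≥ 1.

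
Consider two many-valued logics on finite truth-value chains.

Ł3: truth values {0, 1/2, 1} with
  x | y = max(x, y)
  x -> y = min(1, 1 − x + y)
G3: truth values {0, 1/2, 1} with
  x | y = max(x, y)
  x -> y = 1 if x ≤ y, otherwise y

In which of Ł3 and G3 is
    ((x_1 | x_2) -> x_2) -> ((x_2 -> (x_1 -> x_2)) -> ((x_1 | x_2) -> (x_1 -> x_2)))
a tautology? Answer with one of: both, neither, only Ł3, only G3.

In Ł3: every assignment gives 1 — tautology.
In G3: every assignment gives 1 — tautology.

both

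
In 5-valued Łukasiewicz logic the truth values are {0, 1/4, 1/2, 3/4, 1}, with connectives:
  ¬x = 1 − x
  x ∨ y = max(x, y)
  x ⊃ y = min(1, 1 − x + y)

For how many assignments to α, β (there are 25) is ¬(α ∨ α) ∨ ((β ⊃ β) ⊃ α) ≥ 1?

10

value 1: 10 assignments (counts)
value 3/4: 10 assignments
value 1/2: 5 assignments
So 10 of the 25 assignments meet the threshold.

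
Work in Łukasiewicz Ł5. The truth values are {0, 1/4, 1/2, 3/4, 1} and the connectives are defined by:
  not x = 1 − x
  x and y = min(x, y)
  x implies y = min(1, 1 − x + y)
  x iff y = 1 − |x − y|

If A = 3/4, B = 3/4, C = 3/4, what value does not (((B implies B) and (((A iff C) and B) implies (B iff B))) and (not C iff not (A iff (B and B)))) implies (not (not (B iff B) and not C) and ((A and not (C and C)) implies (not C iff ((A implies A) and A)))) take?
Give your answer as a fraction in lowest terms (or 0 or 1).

1

B implies B = 3/4 implies 3/4 = 1
A iff C = 3/4 iff 3/4 = 1
(A iff C) and B = 1 and 3/4 = 3/4
B iff B = 3/4 iff 3/4 = 1
((A iff C) and B) implies (B iff B) = 3/4 implies 1 = 1
(B implies B) and (((A iff C) and B) implies (B iff B)) = 1 and 1 = 1
not C = not 3/4 = 1/4
B and B = 3/4 and 3/4 = 3/4
A iff (B and B) = 3/4 iff 3/4 = 1
not (A iff (B and B)) = not 1 = 0
not C iff not (A iff (B and B)) = 1/4 iff 0 = 3/4
((B implies B) and (((A iff C) and B) implies (B iff B))) and (not C iff not (A iff (B and B))) = 1 and 3/4 = 3/4
not (((B implies B) and (((A iff C) and B) implies (B iff B))) and (not C iff not (A iff (B and B)))) = not 3/4 = 1/4
B iff B = 3/4 iff 3/4 = 1
not (B iff B) = not 1 = 0
not C = not 3/4 = 1/4
not (B iff B) and not C = 0 and 1/4 = 0
not (not (B iff B) and not C) = not 0 = 1
C and C = 3/4 and 3/4 = 3/4
not (C and C) = not 3/4 = 1/4
A and not (C and C) = 3/4 and 1/4 = 1/4
not C = not 3/4 = 1/4
A implies A = 3/4 implies 3/4 = 1
(A implies A) and A = 1 and 3/4 = 3/4
not C iff ((A implies A) and A) = 1/4 iff 3/4 = 1/2
(A and not (C and C)) implies (not C iff ((A implies A) and A)) = 1/4 implies 1/2 = 1
not (not (B iff B) and not C) and ((A and not (C and C)) implies (not C iff ((A implies A) and A))) = 1 and 1 = 1
not (((B implies B) and (((A iff C) and B) implies (B iff B))) and (not C iff not (A iff (B and B)))) implies (not (not (B iff B) and not C) and ((A and not (C and C)) implies (not C iff ((A implies A) and A)))) = 1/4 implies 1 = 1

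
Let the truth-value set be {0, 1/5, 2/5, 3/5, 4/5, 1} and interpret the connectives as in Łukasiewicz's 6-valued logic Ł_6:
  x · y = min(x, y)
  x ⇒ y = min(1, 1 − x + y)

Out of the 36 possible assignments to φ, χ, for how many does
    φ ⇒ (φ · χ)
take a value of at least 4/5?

value 1: 21 assignments (counts)
value 4/5: 5 assignments (counts)
value 3/5: 4 assignments
value 2/5: 3 assignments
value 1/5: 2 assignments
value 0: 1 assignment
So 26 of the 36 assignments meet the threshold.

26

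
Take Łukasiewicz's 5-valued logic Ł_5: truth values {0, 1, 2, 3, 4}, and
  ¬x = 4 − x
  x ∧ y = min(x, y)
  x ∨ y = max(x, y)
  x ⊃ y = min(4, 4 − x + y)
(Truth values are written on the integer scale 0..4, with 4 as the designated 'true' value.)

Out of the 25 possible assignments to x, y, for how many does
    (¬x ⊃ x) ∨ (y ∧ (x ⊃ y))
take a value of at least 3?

19

value 4: 17 assignments (counts)
value 3: 2 assignments (counts)
value 2: 4 assignments
value 1: 1 assignment
value 0: 1 assignment
So 19 of the 25 assignments meet the threshold.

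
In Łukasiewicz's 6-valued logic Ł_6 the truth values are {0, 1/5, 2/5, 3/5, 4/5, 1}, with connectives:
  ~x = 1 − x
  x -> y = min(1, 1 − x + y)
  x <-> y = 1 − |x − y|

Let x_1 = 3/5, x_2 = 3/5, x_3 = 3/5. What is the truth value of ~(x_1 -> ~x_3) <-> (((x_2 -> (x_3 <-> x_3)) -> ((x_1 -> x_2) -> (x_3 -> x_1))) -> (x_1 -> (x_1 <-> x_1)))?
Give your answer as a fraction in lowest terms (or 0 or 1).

1/5

~x_3 = ~3/5 = 2/5
x_1 -> ~x_3 = 3/5 -> 2/5 = 4/5
~(x_1 -> ~x_3) = ~4/5 = 1/5
x_3 <-> x_3 = 3/5 <-> 3/5 = 1
x_2 -> (x_3 <-> x_3) = 3/5 -> 1 = 1
x_1 -> x_2 = 3/5 -> 3/5 = 1
x_3 -> x_1 = 3/5 -> 3/5 = 1
(x_1 -> x_2) -> (x_3 -> x_1) = 1 -> 1 = 1
(x_2 -> (x_3 <-> x_3)) -> ((x_1 -> x_2) -> (x_3 -> x_1)) = 1 -> 1 = 1
x_1 <-> x_1 = 3/5 <-> 3/5 = 1
x_1 -> (x_1 <-> x_1) = 3/5 -> 1 = 1
((x_2 -> (x_3 <-> x_3)) -> ((x_1 -> x_2) -> (x_3 -> x_1))) -> (x_1 -> (x_1 <-> x_1)) = 1 -> 1 = 1
~(x_1 -> ~x_3) <-> (((x_2 -> (x_3 <-> x_3)) -> ((x_1 -> x_2) -> (x_3 -> x_1))) -> (x_1 -> (x_1 <-> x_1))) = 1/5 <-> 1 = 1/5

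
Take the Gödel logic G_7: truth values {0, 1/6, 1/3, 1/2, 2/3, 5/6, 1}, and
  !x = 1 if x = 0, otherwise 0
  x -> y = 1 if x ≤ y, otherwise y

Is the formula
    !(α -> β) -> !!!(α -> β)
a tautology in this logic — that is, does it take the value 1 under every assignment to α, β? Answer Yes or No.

At α = 1/6, β = 1/6, for instance:
α -> β = 1/6 -> 1/6 = 1
!(α -> β) = !1 = 0
!!(α -> β) = !0 = 1
!!!(α -> β) = !1 = 0
!(α -> β) -> !!!(α -> β) = 0 -> 0 = 1
and checking the remaining 48 assignments likewise gives ≥ 1 in every case.

Yes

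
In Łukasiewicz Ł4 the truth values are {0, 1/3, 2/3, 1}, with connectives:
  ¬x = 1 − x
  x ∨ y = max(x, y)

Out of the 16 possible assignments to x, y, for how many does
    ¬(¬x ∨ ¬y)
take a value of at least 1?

x = 0, y = 0 ↦ 0  <
x = 0, y = 1/3 ↦ 0  <
x = 0, y = 2/3 ↦ 0  <
x = 0, y = 1 ↦ 0  <
x = 1/3, y = 0 ↦ 0  <
x = 1/3, y = 1/3 ↦ 1/3  <
x = 1/3, y = 2/3 ↦ 1/3  <
x = 1/3, y = 1 ↦ 1/3  <
x = 2/3, y = 0 ↦ 0  <
x = 2/3, y = 1/3 ↦ 1/3  <
x = 2/3, y = 2/3 ↦ 2/3  <
x = 2/3, y = 1 ↦ 2/3  <
x = 1, y = 0 ↦ 0  <
x = 1, y = 1/3 ↦ 1/3  <
x = 1, y = 2/3 ↦ 2/3  <
x = 1, y = 1 ↦ 1  ≥
So 1 of the 16 assignments meets the threshold.

1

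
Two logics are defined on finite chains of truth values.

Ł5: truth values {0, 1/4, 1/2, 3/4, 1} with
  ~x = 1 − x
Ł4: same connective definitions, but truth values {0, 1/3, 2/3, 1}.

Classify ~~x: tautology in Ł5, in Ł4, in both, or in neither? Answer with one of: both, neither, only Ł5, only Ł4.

neither

In Ł5: at x = 0 the value is 0 — not a tautology.
In Ł4: at x = 0 the value is 0 — not a tautology.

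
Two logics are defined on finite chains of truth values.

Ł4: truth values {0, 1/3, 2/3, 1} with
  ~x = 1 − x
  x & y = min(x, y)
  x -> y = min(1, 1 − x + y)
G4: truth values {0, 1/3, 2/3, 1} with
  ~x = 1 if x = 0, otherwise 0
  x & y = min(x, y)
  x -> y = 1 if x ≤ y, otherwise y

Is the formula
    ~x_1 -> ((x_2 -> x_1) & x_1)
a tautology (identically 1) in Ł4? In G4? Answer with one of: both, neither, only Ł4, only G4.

In Ł4: at x_1 = 0, x_2 = 0 the value is 0 — not a tautology.
In G4: at x_1 = 0, x_2 = 0 the value is 0 — not a tautology.

neither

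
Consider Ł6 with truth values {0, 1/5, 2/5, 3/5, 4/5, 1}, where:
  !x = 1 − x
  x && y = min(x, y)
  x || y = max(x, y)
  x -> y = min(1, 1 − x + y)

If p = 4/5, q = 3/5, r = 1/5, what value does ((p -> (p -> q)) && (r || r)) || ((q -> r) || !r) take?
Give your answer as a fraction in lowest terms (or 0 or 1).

4/5

p -> q = 4/5 -> 3/5 = 4/5
p -> (p -> q) = 4/5 -> 4/5 = 1
r || r = 1/5 || 1/5 = 1/5
(p -> (p -> q)) && (r || r) = 1 && 1/5 = 1/5
q -> r = 3/5 -> 1/5 = 3/5
!r = !1/5 = 4/5
(q -> r) || !r = 3/5 || 4/5 = 4/5
((p -> (p -> q)) && (r || r)) || ((q -> r) || !r) = 1/5 || 4/5 = 4/5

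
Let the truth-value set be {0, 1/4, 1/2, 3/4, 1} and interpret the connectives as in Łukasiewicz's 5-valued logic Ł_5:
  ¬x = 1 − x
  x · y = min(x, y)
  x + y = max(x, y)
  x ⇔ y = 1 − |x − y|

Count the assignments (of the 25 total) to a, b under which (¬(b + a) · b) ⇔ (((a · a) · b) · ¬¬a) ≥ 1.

value 1: 11 assignments (counts)
value 3/4: 7 assignments
value 1/2: 4 assignments
value 1/4: 2 assignments
value 0: 1 assignment
So 11 of the 25 assignments meet the threshold.

11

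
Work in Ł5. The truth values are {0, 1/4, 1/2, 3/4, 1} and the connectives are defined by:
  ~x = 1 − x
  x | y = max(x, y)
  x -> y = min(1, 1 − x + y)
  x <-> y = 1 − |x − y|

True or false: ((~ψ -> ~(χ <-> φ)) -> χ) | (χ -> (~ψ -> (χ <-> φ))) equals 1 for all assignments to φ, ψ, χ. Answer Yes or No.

Counterexample: take φ = 0, ψ = 1/4, χ = 3/4.
~ψ = ~1/4 = 3/4
χ <-> φ = 3/4 <-> 0 = 1/4
~(χ <-> φ) = ~1/4 = 3/4
~ψ -> ~(χ <-> φ) = 3/4 -> 3/4 = 1
(~ψ -> ~(χ <-> φ)) -> χ = 1 -> 3/4 = 3/4
~ψ = ~1/4 = 3/4
χ <-> φ = 3/4 <-> 0 = 1/4
~ψ -> (χ <-> φ) = 3/4 -> 1/4 = 1/2
χ -> (~ψ -> (χ <-> φ)) = 3/4 -> 1/2 = 3/4
((~ψ -> ~(χ <-> φ)) -> χ) | (χ -> (~ψ -> (χ <-> φ))) = 3/4 | 3/4 = 3/4
This gives 3/4 ≠ 1.

No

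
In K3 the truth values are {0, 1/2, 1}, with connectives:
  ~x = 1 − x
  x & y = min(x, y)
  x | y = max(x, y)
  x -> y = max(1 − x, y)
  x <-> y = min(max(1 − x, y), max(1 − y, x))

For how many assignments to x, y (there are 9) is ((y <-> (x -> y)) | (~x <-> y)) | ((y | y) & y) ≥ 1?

4

x = 0, y = 0 ↦ 0  <
x = 0, y = 1/2 ↦ 1/2  <
x = 0, y = 1 ↦ 1  ≥
x = 1/2, y = 0 ↦ 1/2  <
x = 1/2, y = 1/2 ↦ 1/2  <
x = 1/2, y = 1 ↦ 1  ≥
x = 1, y = 0 ↦ 1  ≥
x = 1, y = 1/2 ↦ 1/2  <
x = 1, y = 1 ↦ 1  ≥
So 4 of the 9 assignments meet the threshold.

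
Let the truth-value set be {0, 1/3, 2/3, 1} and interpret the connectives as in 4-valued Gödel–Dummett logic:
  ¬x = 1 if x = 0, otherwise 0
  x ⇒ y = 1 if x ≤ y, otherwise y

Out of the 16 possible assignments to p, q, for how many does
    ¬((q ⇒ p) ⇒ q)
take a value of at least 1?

p = 0, q = 0 ↦ 1  ≥
p = 0, q = 1/3 ↦ 0  <
p = 0, q = 2/3 ↦ 0  <
p = 0, q = 1 ↦ 0  <
p = 1/3, q = 0 ↦ 1  ≥
p = 1/3, q = 1/3 ↦ 0  <
p = 1/3, q = 2/3 ↦ 0  <
p = 1/3, q = 1 ↦ 0  <
p = 2/3, q = 0 ↦ 1  ≥
p = 2/3, q = 1/3 ↦ 0  <
p = 2/3, q = 2/3 ↦ 0  <
p = 2/3, q = 1 ↦ 0  <
p = 1, q = 0 ↦ 1  ≥
p = 1, q = 1/3 ↦ 0  <
p = 1, q = 2/3 ↦ 0  <
p = 1, q = 1 ↦ 0  <
So 4 of the 16 assignments meet the threshold.

4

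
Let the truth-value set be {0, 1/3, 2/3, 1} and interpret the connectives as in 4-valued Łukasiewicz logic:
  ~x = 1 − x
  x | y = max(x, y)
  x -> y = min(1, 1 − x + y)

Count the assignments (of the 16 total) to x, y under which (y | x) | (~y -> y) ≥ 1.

x = 0, y = 0 ↦ 0  <
x = 0, y = 1/3 ↦ 2/3  <
x = 0, y = 2/3 ↦ 1  ≥
x = 0, y = 1 ↦ 1  ≥
x = 1/3, y = 0 ↦ 1/3  <
x = 1/3, y = 1/3 ↦ 2/3  <
x = 1/3, y = 2/3 ↦ 1  ≥
x = 1/3, y = 1 ↦ 1  ≥
x = 2/3, y = 0 ↦ 2/3  <
x = 2/3, y = 1/3 ↦ 2/3  <
x = 2/3, y = 2/3 ↦ 1  ≥
x = 2/3, y = 1 ↦ 1  ≥
x = 1, y = 0 ↦ 1  ≥
x = 1, y = 1/3 ↦ 1  ≥
x = 1, y = 2/3 ↦ 1  ≥
x = 1, y = 1 ↦ 1  ≥
So 10 of the 16 assignments meet the threshold.

10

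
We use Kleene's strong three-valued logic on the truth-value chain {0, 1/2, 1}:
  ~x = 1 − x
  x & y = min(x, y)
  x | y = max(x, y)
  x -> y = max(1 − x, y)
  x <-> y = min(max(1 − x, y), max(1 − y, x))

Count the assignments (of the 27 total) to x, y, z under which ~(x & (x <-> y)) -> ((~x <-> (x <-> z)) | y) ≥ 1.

13

value 1: 13 assignments (counts)
value 1/2: 12 assignments
value 0: 2 assignments
So 13 of the 27 assignments meet the threshold.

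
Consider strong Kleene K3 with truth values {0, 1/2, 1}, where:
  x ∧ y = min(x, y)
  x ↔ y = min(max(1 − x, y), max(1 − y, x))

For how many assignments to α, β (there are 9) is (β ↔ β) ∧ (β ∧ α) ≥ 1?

α = 0, β = 0 ↦ 0  <
α = 0, β = 1/2 ↦ 0  <
α = 0, β = 1 ↦ 0  <
α = 1/2, β = 0 ↦ 0  <
α = 1/2, β = 1/2 ↦ 1/2  <
α = 1/2, β = 1 ↦ 1/2  <
α = 1, β = 0 ↦ 0  <
α = 1, β = 1/2 ↦ 1/2  <
α = 1, β = 1 ↦ 1  ≥
So 1 of the 9 assignments meets the threshold.

1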